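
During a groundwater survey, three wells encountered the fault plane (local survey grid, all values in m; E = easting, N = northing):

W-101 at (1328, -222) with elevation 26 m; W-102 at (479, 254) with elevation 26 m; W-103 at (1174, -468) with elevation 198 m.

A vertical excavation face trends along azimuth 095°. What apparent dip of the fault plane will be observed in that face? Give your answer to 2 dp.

Let the plane be z = a·E + b·N + c.
W-102−W-101: −849a + 476b = 0;  W-103−W-101: −154a − 246b = 172.
Solving gives a = −0.29016, b = −0.51754.
Unit vector along 095° is (sin 95°, cos 95°) = (0.9962, -0.0872).
Slope in that direction = a·(0.9962) + b·(-0.0872) = −0.24395.
Apparent dip = arctan|0.24395| = 13.71° (true dip is 30.7°, so apparent ≤ true as expected).

13.71°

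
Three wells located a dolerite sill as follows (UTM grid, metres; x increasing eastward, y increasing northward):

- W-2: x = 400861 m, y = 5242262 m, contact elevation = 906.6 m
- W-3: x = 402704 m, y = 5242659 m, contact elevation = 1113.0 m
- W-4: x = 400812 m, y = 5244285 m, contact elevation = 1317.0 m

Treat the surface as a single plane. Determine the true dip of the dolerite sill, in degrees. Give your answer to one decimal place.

12.2°

Let the plane be z = a·x + b·y + c.
W-3−W-2: 1843a + 397b = 206.4;  W-4−W-2: −49a + 2023b = 410.4.
Solving gives a = 0.06794, b = 0.20451.
Gradient magnitude |∇z| = √(a² + b²) = √(0.00462 + 0.04183) = 0.21550.
True dip = arctan(0.21550) = 12.2°, dipping toward SSW (azimuth ≈ 198°).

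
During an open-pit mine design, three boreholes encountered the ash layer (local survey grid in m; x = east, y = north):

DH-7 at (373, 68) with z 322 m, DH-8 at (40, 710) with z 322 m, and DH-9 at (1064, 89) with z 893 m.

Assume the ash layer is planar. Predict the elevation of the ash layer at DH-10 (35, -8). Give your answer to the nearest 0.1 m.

15.0 m

Two edge vectors: DH-7→DH-8 = (-333, 642, 0), DH-7→DH-9 = (691, 21, 571).
Normal n = (DH-7→DH-8) × (DH-7→DH-9) = (366582, 190143, -450615).
So ∂z/∂x = −n_x/n_z = 0.813515 and ∂z/∂y = −n_y/n_z = 0.421963.
Intercept c from DH-7: 322 − 303.44 − 28.69 = −10.13.
At (35, -8): z = 28.5 − 3.4 − 10.13 = 15.0 m.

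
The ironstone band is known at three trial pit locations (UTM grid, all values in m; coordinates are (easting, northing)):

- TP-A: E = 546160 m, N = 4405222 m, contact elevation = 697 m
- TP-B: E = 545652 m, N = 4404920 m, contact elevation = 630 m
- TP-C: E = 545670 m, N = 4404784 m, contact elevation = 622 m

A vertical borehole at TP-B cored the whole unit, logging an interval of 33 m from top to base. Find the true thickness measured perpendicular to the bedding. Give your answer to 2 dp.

32.79 m

Let the plane be z = a·E + b·N + c.
TP-B−TP-A: −508a − 302b = −67;  TP-C−TP-A: −490a − 438b = −75.
Solving gives a = 0.08985, b = 0.07072.
|∇z| = √(a²+b²) = 0.11434, so dip δ = arctan(0.11434) = 6.52°.
True thickness = vertical thickness × cos δ = 33 × cos 6.52° = 32.79 m.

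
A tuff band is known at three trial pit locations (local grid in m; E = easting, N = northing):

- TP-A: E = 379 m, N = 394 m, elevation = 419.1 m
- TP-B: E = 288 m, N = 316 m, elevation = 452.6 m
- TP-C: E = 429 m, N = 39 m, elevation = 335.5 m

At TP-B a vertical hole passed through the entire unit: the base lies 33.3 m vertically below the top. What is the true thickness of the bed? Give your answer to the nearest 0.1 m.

Let the plane be z = a·E + b·N + c.
TP-B−TP-A: −91a − 78b = 33.5;  TP-C−TP-A: 50a − 355b = −83.6.
Solving gives a = −0.50858, b = 0.16386.
|∇z| = √(a²+b²) = 0.53433, so dip δ = arctan(0.53433) = 28.12°.
True thickness = vertical thickness × cos δ = 33.3 × cos 28.12° = 29.4 m.

29.4 m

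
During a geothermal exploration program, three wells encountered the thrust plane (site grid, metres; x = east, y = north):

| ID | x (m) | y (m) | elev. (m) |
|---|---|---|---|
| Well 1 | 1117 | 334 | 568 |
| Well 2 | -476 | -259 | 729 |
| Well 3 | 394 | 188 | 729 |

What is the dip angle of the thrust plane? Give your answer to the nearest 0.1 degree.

38.8°

Let the plane be z = a·x + b·y + c.
Well 2−Well 1: −1593a − 593b = 161;  Well 3−Well 1: −723a − 146b = 161.
Solving gives a = −0.36688, b = 0.71406.
Gradient magnitude |∇z| = √(a² + b²) = √(0.13460 + 0.50988) = 0.80279.
True dip = arctan(0.80279) = 38.8°, dipping toward SSE (azimuth ≈ 153°).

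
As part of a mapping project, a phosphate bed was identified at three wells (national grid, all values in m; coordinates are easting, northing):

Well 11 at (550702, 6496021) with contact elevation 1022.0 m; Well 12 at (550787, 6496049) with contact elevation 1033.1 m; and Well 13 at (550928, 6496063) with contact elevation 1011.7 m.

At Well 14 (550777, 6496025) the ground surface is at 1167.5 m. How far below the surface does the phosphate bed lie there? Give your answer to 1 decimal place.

Let the plane be z = a·easting + b·northing + c.
Well 12−Well 11: 85a + 28b = 11.1;  Well 13−Well 11: 226a + 42b = −10.3.
Solving gives a = −0.273604061, b = 1.227012328.
Then c = 1022 − a·550702 − b·6496021 = −7819001.54.
At (550777, 6496025): z_contact = −150694.82 + 7970702.76 − 7819001.54 = 1006.39 m.
Depth below ground = 1167.5 − 1006.39 = 161.1 m.

161.1 m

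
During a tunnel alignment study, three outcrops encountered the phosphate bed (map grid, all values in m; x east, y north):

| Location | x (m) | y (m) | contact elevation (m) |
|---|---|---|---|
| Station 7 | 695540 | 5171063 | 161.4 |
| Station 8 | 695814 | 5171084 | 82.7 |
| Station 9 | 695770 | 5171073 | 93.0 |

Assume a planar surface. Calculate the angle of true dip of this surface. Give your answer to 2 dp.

Two edge vectors: Station 7→Station 8 = (274, 21, -78.7), Station 7→Station 9 = (230, 10, -68.4).
Normal n = (Station 7→Station 8) × (Station 7→Station 9) = (-649.4, 640.6, -2090).
So ∂z/∂x = −n_x/n_z = −0.31072 and ∂z/∂y = −n_y/n_z = 0.30651.
Gradient magnitude |∇z| = √(a² + b²) = √(0.09655 + 0.09395) = 0.43645.
True dip = arctan(0.43645) = 23.58°, dipping toward SE (azimuth ≈ 135°).

23.58°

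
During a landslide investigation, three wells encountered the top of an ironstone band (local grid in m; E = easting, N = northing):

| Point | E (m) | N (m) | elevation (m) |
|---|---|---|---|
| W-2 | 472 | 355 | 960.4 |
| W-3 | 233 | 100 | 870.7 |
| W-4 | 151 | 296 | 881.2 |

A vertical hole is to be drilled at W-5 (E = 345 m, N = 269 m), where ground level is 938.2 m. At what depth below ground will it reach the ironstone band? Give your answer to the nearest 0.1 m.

18.3 m

Let the plane be z = a·E + b·N + c.
W-3−W-2: −239a − 255b = −89.7;  W-4−W-2: −321a − 59b = −79.2.
Solving gives a = 0.21997, b = 0.14560.
Then c = 960.4 − a·472 − b·355 = 804.89.
At (345, 269): z_contact = 75.89 + 39.17 + 804.89 = 919.94 m.
Depth below ground = 938.2 − 919.94 = 18.3 m.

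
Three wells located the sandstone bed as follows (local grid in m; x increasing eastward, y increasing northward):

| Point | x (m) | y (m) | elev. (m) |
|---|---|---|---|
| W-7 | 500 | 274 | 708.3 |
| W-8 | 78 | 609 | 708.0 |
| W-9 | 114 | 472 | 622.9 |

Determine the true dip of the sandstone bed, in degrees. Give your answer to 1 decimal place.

45.1°

Let the plane be z = a·x + b·y + c.
W-8−W-7: −422a + 335b = −0.3;  W-9−W-7: −386a + 198b = −85.4.
Solving gives a = 0.62398, b = 0.78513.
Gradient magnitude |∇z| = √(a² + b²) = √(0.38935 + 0.61643) = 1.00289.
True dip = arctan(1.00289) = 45.1°, dipping toward SW (azimuth ≈ 218°).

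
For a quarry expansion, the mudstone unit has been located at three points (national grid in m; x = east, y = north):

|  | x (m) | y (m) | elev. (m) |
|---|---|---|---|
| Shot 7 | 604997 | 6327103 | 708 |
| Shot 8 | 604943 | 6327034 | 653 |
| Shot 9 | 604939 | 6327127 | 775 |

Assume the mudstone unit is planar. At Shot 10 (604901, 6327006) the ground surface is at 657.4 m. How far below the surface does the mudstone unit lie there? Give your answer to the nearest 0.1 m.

14.2 m

Let the plane be z = a·x + b·y + c.
Shot 8−Shot 7: −54a − 69b = −55;  Shot 9−Shot 7: −58a + 24b = 67.
Solving gives a = −0.623442809, b = 1.285013213.
Then c = 708 − a·604997 − b·6327103 = −7752521.92.
At (604901, 6327006): z_contact = −377121.18 + 8130286.31 − 7752521.92 = 643.20 m.
Depth below ground = 657.4 − 643.20 = 14.2 m.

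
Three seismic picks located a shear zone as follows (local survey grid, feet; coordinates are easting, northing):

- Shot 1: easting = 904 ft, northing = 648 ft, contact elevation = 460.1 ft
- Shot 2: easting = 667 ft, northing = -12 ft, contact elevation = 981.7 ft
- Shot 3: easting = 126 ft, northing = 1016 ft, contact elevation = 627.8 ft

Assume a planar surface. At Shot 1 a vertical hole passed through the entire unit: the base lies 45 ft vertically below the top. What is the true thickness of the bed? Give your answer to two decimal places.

Two edge vectors: Shot 1→Shot 2 = (-237, -660, 521.6), Shot 1→Shot 3 = (-778, 368, 167.7).
Normal n = (Shot 1→Shot 2) × (Shot 1→Shot 3) = (-302630.8, -366059.9, -600696).
So ∂z/∂easting = −n_x/n_z = −0.50380 and ∂z/∂northing = −n_y/n_z = −0.60939.
|∇z| = √(a²+b²) = 0.79068, so dip δ = arctan(0.79068) = 38.33°.
True thickness = vertical thickness × cos δ = 45 × cos 38.33° = 35.30 ft.

35.30 ft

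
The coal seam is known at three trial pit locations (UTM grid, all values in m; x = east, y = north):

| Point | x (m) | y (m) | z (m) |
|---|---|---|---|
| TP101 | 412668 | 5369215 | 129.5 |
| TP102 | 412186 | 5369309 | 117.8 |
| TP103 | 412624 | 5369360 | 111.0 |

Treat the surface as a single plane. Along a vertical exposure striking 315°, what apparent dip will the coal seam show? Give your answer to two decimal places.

Two edge vectors: TP101→TP102 = (-482, 94, -11.7), TP101→TP103 = (-44, 145, -18.5).
Normal n = (TP101→TP102) × (TP101→TP103) = (-42.5, -8402.2, -65754).
So ∂z/∂x = −n_x/n_z = −0.00065 and ∂z/∂y = −n_y/n_z = −0.12778.
Unit vector along 315° is (sin 315°, cos 315°) = (-0.7071, 0.7071).
Slope in that direction = a·(-0.7071) + b·(0.7071) = −0.08990.
Apparent dip = arctan|0.08990| = 5.14° (true dip is 7.3°, so apparent ≤ true as expected).

5.14°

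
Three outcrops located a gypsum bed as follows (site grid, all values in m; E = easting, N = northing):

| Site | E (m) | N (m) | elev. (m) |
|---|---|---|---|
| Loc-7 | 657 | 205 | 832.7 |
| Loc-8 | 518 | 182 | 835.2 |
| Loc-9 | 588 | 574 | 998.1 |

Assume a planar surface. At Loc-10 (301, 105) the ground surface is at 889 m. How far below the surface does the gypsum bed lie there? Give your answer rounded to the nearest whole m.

68 m

Let the plane be z = a·E + b·N + c.
Loc-8−Loc-7: −139a − 23b = 2.5;  Loc-9−Loc-7: −69a + 369b = 165.4.
Solving gives a = −0.08939, b = 0.43152.
Then c = 832.7 − a·657 − b·205 = 802.97.
At (301, 105): z_contact = −26.9 + 45.3 + 802.97 = 821.4 m.
Depth below ground = 889 − 821.4 = 68 m.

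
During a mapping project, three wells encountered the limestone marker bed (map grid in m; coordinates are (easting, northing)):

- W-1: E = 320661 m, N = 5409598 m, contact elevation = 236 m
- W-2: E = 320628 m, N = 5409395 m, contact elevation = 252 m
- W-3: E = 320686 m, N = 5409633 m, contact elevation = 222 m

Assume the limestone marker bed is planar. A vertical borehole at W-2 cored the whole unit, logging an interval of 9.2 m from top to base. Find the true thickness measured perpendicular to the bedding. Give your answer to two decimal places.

7.95 m

Two edge vectors: W-1→W-2 = (-33, -203, 16), W-1→W-3 = (25, 35, -14).
Normal n = (W-1→W-2) × (W-1→W-3) = (2282, -62, 3920).
So ∂z/∂E = −n_x/n_z = −0.58214 and ∂z/∂N = −n_y/n_z = 0.01582.
|∇z| = √(a²+b²) = 0.58236, so dip δ = arctan(0.58236) = 30.21°.
True thickness = vertical thickness × cos δ = 9.2 × cos 30.21° = 7.95 m.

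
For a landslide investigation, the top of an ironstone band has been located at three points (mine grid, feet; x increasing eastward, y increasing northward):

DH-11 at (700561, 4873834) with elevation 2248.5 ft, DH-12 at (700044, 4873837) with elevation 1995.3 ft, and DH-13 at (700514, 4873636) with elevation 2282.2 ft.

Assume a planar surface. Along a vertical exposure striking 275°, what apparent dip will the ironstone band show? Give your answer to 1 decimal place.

27.1°

Two edge vectors: DH-11→DH-12 = (-517, 3, -253.2), DH-11→DH-13 = (-47, -198, 33.7).
Normal n = (DH-11→DH-12) × (DH-11→DH-13) = (-50032.5, 29323.3, 102507).
So ∂z/∂x = −n_x/n_z = 0.48809 and ∂z/∂y = −n_y/n_z = −0.28606.
Unit vector along 275° is (sin 275°, cos 275°) = (-0.9962, 0.0872).
Slope in that direction = a·(-0.9962) + b·(0.0872) = −0.51116.
Apparent dip = arctan|0.51116| = 27.1° (true dip is 29.5°, so apparent ≤ true as expected).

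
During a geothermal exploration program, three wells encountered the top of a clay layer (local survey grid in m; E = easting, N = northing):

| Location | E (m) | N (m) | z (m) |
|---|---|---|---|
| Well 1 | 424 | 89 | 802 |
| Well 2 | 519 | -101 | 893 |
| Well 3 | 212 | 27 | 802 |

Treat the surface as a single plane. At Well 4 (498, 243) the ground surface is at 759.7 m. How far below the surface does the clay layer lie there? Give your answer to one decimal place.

Let the plane be z = a·E + b·N + c.
Well 2−Well 1: 95a − 190b = 91;  Well 3−Well 1: −212a − 62b = 0.
Solving gives a = 0.12220, b = −0.41785.
Then c = 802 − a·424 − b·89 = 787.38.
At (498, 243): z_contact = 60.86 − 101.54 + 787.38 = 746.69 m.
Depth below ground = 759.7 − 746.69 = 13.0 m.

13.0 m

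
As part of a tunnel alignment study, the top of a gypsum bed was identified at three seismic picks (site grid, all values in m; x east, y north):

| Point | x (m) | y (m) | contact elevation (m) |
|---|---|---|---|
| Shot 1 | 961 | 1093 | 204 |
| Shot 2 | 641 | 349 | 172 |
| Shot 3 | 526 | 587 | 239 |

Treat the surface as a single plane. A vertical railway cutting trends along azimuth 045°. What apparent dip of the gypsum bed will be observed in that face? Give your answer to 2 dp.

4.28°

Two edge vectors: Shot 1→Shot 2 = (-320, -744, -32), Shot 1→Shot 3 = (-435, -506, 35).
Normal n = (Shot 1→Shot 2) × (Shot 1→Shot 3) = (-42232, 25120, -161720).
So ∂z/∂x = −n_x/n_z = −0.26114 and ∂z/∂y = −n_y/n_z = 0.15533.
Unit vector along 045° is (sin 45°, cos 45°) = (0.7071, 0.7071).
Slope in that direction = a·(0.7071) + b·(0.7071) = −0.07482.
Apparent dip = arctan|0.07482| = 4.28° (true dip is 16.9°, so apparent ≤ true as expected).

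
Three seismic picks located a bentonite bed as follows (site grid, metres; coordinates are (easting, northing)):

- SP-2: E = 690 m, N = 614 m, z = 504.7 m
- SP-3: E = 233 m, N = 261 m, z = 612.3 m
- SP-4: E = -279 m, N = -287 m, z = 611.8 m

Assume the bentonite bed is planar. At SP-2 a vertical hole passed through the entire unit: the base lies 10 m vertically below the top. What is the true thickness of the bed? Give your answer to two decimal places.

Let the plane be z = a·E + b·N + c.
SP-3−SP-2: −457a − 353b = 107.6;  SP-4−SP-2: −969a − 901b = 107.1.
Solving gives a = −0.84851, b = 0.79368.
|∇z| = √(a²+b²) = 1.16185, so dip δ = arctan(1.16185) = 49.28°.
True thickness = vertical thickness × cos δ = 10 × cos 49.28° = 6.52 m.

6.52 m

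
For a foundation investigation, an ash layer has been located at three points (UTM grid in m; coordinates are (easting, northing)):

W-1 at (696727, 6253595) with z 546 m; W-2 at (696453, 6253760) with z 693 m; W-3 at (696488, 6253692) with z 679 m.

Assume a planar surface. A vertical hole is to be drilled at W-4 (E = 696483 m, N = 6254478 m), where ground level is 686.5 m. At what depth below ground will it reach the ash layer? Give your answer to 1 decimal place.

Let the plane be z = a·E + b·N + c.
W-2−W-1: −274a + 165b = 147;  W-3−W-1: −239a + 97b = 133.
Solving gives a = −0.597806642, b = −0.101812242.
Then c = 546 − a·696727 − b·6253595 = 1053746.56.
At (696483, 6254478): z_contact = −416362.16 − 636782.43 + 1053746.56 = 601.96 m.
Depth below ground = 686.5 − 601.96 = 84.5 m.

84.5 m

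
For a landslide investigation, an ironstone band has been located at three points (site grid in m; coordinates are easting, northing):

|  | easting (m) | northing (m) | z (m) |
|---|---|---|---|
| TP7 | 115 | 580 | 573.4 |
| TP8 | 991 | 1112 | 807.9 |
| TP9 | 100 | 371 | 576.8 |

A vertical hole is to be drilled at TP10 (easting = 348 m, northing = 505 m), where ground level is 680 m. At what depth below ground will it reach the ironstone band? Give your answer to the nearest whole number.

36 m

Let the plane be z = a·easting + b·northing + c.
TP8−TP7: 876a + 532b = 234.5;  TP9−TP7: −15a − 209b = 3.4.
Solving gives a = 0.29022, b = −0.03710.
Then c = 573.4 − a·115 − b·580 = 561.54.
At (348, 505): z_contact = 101.0 − 18.7 + 561.54 = 643.8 m.
Depth below ground = 680 − 643.8 = 36 m.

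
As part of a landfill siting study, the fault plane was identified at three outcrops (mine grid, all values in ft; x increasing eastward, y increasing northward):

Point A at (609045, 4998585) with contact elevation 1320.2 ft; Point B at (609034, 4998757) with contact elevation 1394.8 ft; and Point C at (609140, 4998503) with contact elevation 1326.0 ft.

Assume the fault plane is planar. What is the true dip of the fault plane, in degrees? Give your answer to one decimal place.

33.2°

Let the plane be z = a·x + b·y + c.
Point B−Point A: −11a + 172b = 74.6;  Point C−Point A: 95a − 82b = 5.8.
Solving gives a = 0.46086, b = 0.46319.
Gradient magnitude |∇z| = √(a² + b²) = √(0.21239 + 0.21455) = 0.65341.
True dip = arctan(0.65341) = 33.2°, dipping toward SW (azimuth ≈ 225°).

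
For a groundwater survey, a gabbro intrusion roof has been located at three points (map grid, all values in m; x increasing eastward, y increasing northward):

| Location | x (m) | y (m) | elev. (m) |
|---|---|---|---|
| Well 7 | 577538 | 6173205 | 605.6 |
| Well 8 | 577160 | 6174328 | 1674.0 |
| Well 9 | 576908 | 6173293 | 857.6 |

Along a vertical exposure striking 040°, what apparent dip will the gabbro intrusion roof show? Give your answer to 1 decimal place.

Let the plane be z = a·x + b·y + c.
Well 8−Well 7: −378a + 1123b = 1068.4;  Well 9−Well 7: −630a + 88b = 252.
Solving gives a = −0.28029, b = 0.85704.
Unit vector along 040° is (sin 40°, cos 40°) = (0.6428, 0.7660).
Slope in that direction = a·(0.6428) + b·(0.7660) = 0.47636.
Apparent dip = arctan|0.47636| = 25.5° (true dip is 42.0°, so apparent ≤ true as expected).

25.5°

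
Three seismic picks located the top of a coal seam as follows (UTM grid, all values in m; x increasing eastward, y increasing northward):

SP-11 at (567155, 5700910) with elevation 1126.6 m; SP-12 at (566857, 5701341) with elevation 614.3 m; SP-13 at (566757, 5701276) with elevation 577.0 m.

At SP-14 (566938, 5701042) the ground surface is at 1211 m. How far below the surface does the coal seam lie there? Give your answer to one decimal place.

Two edge vectors: SP-11→SP-12 = (-298, 431, -512.3), SP-11→SP-13 = (-398, 366, -549.6).
Normal n = (SP-11→SP-12) × (SP-11→SP-13) = (-49375.8, 40114.6, 62470).
So ∂z/∂x = −n_x/n_z = 0.790392188 and ∂z/∂y = −n_y/n_z = −0.642141828.
Intercept c from SP-11: 1126.6 − 448274.88 + 3660792.77 = 3213644.49.
At (566938, 5701042): z_contact = 448103.37 − 3660877.53 + 3213644.49 = 870.32 m.
Depth below ground = 1211 − 870.32 = 340.7 m.

340.7 m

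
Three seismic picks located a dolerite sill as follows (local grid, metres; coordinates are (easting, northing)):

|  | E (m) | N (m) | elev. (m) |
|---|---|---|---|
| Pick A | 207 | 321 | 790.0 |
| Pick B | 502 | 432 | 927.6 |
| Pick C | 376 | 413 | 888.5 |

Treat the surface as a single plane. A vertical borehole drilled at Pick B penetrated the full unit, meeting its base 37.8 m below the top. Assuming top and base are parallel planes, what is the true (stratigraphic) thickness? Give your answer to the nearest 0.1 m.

30.6 m

Let the plane be z = a·E + b·N + c.
Pick B−Pick A: 295a + 111b = 137.6;  Pick C−Pick A: 169a + 92b = 98.5.
Solving gives a = 0.20591, b = 0.69241.
|∇z| = √(a²+b²) = 0.72238, so dip δ = arctan(0.72238) = 35.84°.
True thickness = vertical thickness × cos δ = 37.8 × cos 35.84° = 30.6 m.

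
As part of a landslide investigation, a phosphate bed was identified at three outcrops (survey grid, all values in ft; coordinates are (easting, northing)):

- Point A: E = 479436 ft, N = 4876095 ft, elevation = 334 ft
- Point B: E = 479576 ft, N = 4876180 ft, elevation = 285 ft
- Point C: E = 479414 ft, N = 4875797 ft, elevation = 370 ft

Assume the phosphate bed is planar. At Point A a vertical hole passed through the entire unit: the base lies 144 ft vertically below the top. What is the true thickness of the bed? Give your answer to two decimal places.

137.69 ft

Let the plane be z = a·E + b·N + c.
Point B−Point A: 140a + 85b = −49;  Point C−Point A: −22a − 298b = 36.
Solving gives a = −0.28964, b = −0.09942.
|∇z| = √(a²+b²) = 0.30623, so dip δ = arctan(0.30623) = 17.03°.
True thickness = vertical thickness × cos δ = 144 × cos 17.03° = 137.69 ft.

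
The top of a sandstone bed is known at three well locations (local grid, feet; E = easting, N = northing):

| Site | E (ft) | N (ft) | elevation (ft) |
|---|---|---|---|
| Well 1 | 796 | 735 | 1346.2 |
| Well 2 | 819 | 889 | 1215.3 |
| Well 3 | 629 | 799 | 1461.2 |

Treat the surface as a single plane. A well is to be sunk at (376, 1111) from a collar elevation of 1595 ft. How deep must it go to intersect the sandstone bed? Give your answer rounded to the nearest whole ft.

Let the plane be z = a·E + b·N + c.
Well 2−Well 1: 23a + 154b = −130.9;  Well 3−Well 1: −167a + 64b = 115.
Solving gives a = −0.95946, b = −0.70670.
Then c = 1346.2 − a·796 − b·735 = 2629.35.
At (376, 1111): z_contact = −360.8 − 785.1 + 2629.35 = 1483.5 ft.
Depth below ground = 1595 − 1483.5 = 112 ft.

112 ft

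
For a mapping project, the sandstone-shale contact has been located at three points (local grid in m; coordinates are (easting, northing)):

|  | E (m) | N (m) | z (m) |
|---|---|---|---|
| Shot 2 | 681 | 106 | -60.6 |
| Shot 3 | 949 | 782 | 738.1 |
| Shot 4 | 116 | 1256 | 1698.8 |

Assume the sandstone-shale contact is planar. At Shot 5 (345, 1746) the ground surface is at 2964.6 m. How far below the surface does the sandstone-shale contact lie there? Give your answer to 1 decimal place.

Let the plane be z = a·E + b·N + c.
Shot 3−Shot 2: 268a + 676b = 798.7;  Shot 4−Shot 2: −565a + 1150b = 1759.4.
Solving gives a = −0.392456, b = 1.337098.
Then c = -60.6 − a·681 − b·106 = 64.93.
At (345, 1746): z_contact = −135.40 + 2334.57 + 64.93 = 2264.11 m.
Depth below ground = 2964.6 − 2264.11 = 700.5 m.

700.5 m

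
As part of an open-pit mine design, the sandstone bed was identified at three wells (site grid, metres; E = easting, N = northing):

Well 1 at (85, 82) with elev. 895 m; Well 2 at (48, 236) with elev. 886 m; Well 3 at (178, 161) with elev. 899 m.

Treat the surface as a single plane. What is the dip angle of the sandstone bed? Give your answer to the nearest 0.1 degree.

5.0°

Two edge vectors: Well 1→Well 2 = (-37, 154, -9), Well 1→Well 3 = (93, 79, 4).
Normal n = (Well 1→Well 2) × (Well 1→Well 3) = (1327, -689, -17245).
So ∂z/∂E = −n_x/n_z = 0.07695 and ∂z/∂N = −n_y/n_z = −0.03995.
Gradient magnitude |∇z| = √(a² + b²) = √(0.00592 + 0.00160) = 0.08670.
True dip = arctan(0.08670) = 5.0°, dipping toward WNW (azimuth ≈ 297°).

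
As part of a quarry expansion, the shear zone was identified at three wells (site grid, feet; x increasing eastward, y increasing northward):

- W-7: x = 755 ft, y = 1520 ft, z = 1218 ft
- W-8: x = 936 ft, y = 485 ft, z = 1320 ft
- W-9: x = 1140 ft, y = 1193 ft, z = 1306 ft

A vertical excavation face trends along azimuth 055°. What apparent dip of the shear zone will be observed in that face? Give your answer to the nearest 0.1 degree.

5.7°

Let the plane be z = a·x + b·y + c.
W-8−W-7: 181a − 1035b = 102;  W-9−W-7: 385a − 327b = 88.
Solving gives a = 0.17014, b = −0.06880.
Unit vector along 055° is (sin 55°, cos 55°) = (0.8192, 0.5736).
Slope in that direction = a·(0.8192) + b·(0.5736) = 0.09991.
Apparent dip = arctan|0.09991| = 5.7° (true dip is 10.4°, so apparent ≤ true as expected).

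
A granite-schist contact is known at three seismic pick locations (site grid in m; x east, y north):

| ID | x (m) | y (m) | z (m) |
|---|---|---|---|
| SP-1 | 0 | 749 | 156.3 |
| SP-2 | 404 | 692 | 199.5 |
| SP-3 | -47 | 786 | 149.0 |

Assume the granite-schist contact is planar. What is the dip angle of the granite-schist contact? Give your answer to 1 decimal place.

Two edge vectors: SP-1→SP-2 = (404, -57, 43.2), SP-1→SP-3 = (-47, 37, -7.3).
Normal n = (SP-1→SP-2) × (SP-1→SP-3) = (-1182.3, 918.8, 12269).
So ∂z/∂x = −n_x/n_z = 0.09636 and ∂z/∂y = −n_y/n_z = −0.07489.
Gradient magnitude |∇z| = √(a² + b²) = √(0.00929 + 0.00561) = 0.12204.
True dip = arctan(0.12204) = 7.0°, dipping toward NW (azimuth ≈ 308°).

7.0°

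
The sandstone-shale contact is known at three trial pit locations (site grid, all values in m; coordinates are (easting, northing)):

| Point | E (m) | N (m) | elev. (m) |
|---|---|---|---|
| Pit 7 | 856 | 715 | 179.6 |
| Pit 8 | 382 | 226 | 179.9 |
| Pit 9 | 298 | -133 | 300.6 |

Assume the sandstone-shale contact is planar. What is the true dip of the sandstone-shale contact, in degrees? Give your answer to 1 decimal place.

32.5°

Let the plane be z = a·E + b·N + c.
Pit 8−Pit 7: −474a − 489b = 0.3;  Pit 9−Pit 7: −558a − 848b = 121.
Solving gives a = 0.45638, b = −0.44300.
Gradient magnitude |∇z| = √(a² + b²) = √(0.20829 + 0.19625) = 0.63603.
True dip = arctan(0.63603) = 32.5°, dipping toward NW (azimuth ≈ 314°).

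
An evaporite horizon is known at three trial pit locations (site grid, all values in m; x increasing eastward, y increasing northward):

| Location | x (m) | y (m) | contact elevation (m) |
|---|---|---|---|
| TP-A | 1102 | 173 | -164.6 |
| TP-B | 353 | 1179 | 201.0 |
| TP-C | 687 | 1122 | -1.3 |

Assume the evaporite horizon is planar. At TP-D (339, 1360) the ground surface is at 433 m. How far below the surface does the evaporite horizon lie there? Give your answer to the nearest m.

241 m

Let the plane be z = a·x + b·y + c.
TP-B−TP-A: −749a + 1006b = 365.6;  TP-C−TP-A: −415a + 949b = 163.3.
Solving gives a = −0.62280, b = −0.10028.
Then c = -164.6 − a·1102 − b·173 = 539.08.
At (339, 1360): z_contact = −211.1 − 136.4 + 539.08 = 191.6 m.
Depth below ground = 433 − 191.6 = 241 m.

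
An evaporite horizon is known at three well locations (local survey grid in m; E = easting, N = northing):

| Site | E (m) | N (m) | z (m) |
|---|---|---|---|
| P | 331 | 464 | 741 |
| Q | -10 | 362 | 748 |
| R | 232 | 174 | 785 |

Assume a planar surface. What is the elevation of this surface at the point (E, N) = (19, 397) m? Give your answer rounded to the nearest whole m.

Two edge vectors: P→Q = (-341, -102, 7), P→R = (-99, -290, 44).
Normal n = (P→Q) × (P→R) = (-2458, 14311, 88792).
So ∂z/∂E = −n_x/n_z = 0.02768 and ∂z/∂N = −n_y/n_z = −0.16117.
Intercept c from P: 741 − 9.16 + 74.78 = 806.62.
At (19, 397): z = 0.5 − 64.0 + 806.62 = 743.2 m.

743 m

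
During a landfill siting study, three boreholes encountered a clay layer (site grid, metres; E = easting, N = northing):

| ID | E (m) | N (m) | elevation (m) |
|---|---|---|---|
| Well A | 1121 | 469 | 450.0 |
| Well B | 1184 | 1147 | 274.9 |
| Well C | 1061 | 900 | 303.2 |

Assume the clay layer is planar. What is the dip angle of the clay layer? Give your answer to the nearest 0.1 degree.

24.7°

Two edge vectors: Well A→Well B = (63, 678, -175.1), Well A→Well C = (-60, 431, -146.8).
Normal n = (Well A→Well B) × (Well A→Well C) = (-24062.3, 19754.4, 67833).
So ∂z/∂E = −n_x/n_z = 0.35473 and ∂z/∂N = −n_y/n_z = −0.29122.
Gradient magnitude |∇z| = √(a² + b²) = √(0.12583 + 0.08481) = 0.45896.
True dip = arctan(0.45896) = 24.7°, dipping toward NW (azimuth ≈ 309°).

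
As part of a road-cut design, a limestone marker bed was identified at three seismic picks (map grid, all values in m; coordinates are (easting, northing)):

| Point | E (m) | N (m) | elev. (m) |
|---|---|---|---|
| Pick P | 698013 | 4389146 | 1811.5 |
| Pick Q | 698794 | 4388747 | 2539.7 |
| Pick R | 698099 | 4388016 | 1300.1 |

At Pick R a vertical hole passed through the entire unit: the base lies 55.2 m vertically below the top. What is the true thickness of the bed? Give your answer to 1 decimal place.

Two edge vectors: Pick P→Pick Q = (781, -399, 728.2), Pick P→Pick R = (86, -1130, -511.4).
Normal n = (Pick P→Pick Q) × (Pick P→Pick R) = (1026914.6, 462028.6, -848216).
So ∂z/∂E = −n_x/n_z = 1.21068 and ∂z/∂N = −n_y/n_z = 0.54471.
|∇z| = √(a²+b²) = 1.32757, so dip δ = arctan(1.32757) = 53.01°.
True thickness = vertical thickness × cos δ = 55.2 × cos 53.01° = 33.2 m.

33.2 m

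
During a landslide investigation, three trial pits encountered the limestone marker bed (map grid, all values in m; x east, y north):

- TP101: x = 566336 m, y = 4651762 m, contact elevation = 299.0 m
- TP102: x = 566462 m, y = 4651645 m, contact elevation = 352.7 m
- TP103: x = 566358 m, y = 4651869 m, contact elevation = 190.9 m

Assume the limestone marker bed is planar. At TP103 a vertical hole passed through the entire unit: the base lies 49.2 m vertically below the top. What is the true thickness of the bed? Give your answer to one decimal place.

34.5 m

Two edge vectors: TP101→TP102 = (126, -117, 53.7), TP101→TP103 = (22, 107, -108.1).
Normal n = (TP101→TP102) × (TP101→TP103) = (6901.8, 14802, 16056).
So ∂z/∂x = −n_x/n_z = −0.42986 and ∂z/∂y = −n_y/n_z = −0.92190.
|∇z| = √(a²+b²) = 1.01719, so dip δ = arctan(1.01719) = 45.49°.
True thickness = vertical thickness × cos δ = 49.2 × cos 45.49° = 34.5 m.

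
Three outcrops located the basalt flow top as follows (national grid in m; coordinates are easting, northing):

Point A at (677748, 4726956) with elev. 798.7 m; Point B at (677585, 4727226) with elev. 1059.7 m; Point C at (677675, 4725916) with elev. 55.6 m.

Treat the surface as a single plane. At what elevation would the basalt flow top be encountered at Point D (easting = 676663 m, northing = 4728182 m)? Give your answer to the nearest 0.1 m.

2112.9 m

Two edge vectors: Point A→Point B = (-163, 270, 261), Point A→Point C = (-73, -1040, -743.1).
Normal n = (Point A→Point B) × (Point A→Point C) = (70803, -140178.3, 189230).
So ∂z/∂easting = −n_x/n_z = −0.374163716 and ∂z/∂northing = −n_y/n_z = 0.740782645.
Intercept c from Point A: 798.7 + 253588.71 − 3501646.97 = −3247259.56.
At (676663, 4728182): z = −253182.7 + 3502555.2 − 3247259.56 = 2112.9 m.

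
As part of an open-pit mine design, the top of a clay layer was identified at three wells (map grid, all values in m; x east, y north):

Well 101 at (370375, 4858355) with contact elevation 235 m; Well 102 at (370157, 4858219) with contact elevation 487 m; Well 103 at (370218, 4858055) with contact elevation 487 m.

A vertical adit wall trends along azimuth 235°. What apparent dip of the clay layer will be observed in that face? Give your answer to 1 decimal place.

44.1°

Two edge vectors: Well 101→Well 102 = (-218, -136, 252), Well 101→Well 103 = (-157, -300, 252).
Normal n = (Well 101→Well 102) × (Well 101→Well 103) = (41328, 15372, 44048).
So ∂z/∂x = −n_x/n_z = −0.93825 and ∂z/∂y = −n_y/n_z = −0.34898.
Unit vector along 235° is (sin 235°, cos 235°) = (-0.8192, -0.5736).
Slope in that direction = a·(-0.8192) + b·(-0.5736) = 0.96874.
Apparent dip = arctan|0.96874| = 44.1° (true dip is 45.0°, so apparent ≤ true as expected).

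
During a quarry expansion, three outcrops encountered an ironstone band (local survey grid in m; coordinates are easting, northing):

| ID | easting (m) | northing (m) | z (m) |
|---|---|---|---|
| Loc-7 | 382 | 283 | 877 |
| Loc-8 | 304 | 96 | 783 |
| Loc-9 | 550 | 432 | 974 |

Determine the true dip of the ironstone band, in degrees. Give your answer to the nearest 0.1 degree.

Two edge vectors: Loc-7→Loc-8 = (-78, -187, -94), Loc-7→Loc-9 = (168, 149, 97).
Normal n = (Loc-7→Loc-8) × (Loc-7→Loc-9) = (-4133, -8226, 19794).
So ∂z/∂easting = −n_x/n_z = 0.20880 and ∂z/∂northing = −n_y/n_z = 0.41558.
Gradient magnitude |∇z| = √(a² + b²) = √(0.04360 + 0.17271) = 0.46509.
True dip = arctan(0.46509) = 24.9°, dipping toward SSW (azimuth ≈ 207°).

24.9°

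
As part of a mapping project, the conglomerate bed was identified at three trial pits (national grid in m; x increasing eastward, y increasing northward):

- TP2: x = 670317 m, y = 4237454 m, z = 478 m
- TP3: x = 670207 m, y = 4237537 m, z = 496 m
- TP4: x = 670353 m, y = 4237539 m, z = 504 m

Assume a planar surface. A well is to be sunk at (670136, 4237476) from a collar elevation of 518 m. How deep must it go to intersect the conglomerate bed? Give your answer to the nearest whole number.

43 m

Let the plane be z = a·x + b·y + c.
TP3−TP2: −110a + 83b = 18;  TP4−TP2: 36a + 85b = 26.
Solving gives a = 0.05089966, b = 0.28432485.
Then c = 478 − a·670317 − b·4237454 = −1238454.38.
At (670136, 4237476): z_contact = 34109.7 + 1204819.7 − 1238454.38 = 475.0 m.
Depth below ground = 518 − 475.0 = 43 m.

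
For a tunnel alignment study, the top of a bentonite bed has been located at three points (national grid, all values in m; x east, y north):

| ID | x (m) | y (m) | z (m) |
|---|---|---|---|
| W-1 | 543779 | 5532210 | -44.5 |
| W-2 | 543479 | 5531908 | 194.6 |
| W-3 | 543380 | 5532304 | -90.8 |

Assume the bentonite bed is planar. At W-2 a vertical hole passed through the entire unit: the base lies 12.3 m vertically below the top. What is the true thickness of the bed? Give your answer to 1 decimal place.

Let the plane be z = a·x + b·y + c.
W-2−W-1: −300a − 302b = 239.1;  W-3−W-1: −399a + 94b = −46.3.
Solving gives a = −0.05711, b = −0.73499.
|∇z| = √(a²+b²) = 0.73720, so dip δ = arctan(0.73720) = 36.40°.
True thickness = vertical thickness × cos δ = 12.3 × cos 36.40° = 9.9 m.

9.9 m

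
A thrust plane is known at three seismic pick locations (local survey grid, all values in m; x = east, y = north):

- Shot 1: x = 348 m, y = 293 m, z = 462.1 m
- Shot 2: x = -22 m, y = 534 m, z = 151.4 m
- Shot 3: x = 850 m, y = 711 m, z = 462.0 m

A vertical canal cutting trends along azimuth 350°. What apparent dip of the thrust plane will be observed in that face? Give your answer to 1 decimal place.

32.6°

Let the plane be z = a·x + b·y + c.
Shot 2−Shot 1: −370a + 241b = −310.7;  Shot 3−Shot 1: 502a + 418b = −0.1.
Solving gives a = 0.47108, b = −0.56598.
Unit vector along 350° is (sin 350°, cos 350°) = (-0.1736, 0.9848).
Slope in that direction = a·(-0.1736) + b·(0.9848) = −0.63919.
Apparent dip = arctan|0.63919| = 32.6° (true dip is 36.4°, so apparent ≤ true as expected).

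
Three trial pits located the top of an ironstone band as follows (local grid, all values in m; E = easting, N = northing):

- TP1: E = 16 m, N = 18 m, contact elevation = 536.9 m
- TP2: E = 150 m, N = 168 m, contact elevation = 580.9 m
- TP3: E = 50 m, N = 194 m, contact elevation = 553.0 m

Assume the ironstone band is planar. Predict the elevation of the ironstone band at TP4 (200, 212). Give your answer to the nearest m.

Let the plane be z = a·E + b·N + c.
TP2−TP1: 134a + 150b = 44;  TP3−TP1: 34a + 176b = 16.1.
Solving gives a = 0.28830, b = 0.03578.
Then c = 536.9 − a·16 − b·18 = 531.64.
At (200, 212): z = 57.7 + 7.6 + 531.64 = 596.9 m.

597 m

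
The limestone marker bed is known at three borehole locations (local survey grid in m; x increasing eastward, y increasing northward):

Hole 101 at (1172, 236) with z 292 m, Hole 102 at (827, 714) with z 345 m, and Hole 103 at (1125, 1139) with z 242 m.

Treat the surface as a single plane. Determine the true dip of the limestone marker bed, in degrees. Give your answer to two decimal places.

Two edge vectors: Hole 101→Hole 102 = (-345, 478, 53), Hole 101→Hole 103 = (-47, 903, -50).
Normal n = (Hole 101→Hole 102) × (Hole 101→Hole 103) = (-71759, -19741, -289069).
So ∂z/∂x = −n_x/n_z = −0.24824 and ∂z/∂y = −n_y/n_z = −0.06829.
Gradient magnitude |∇z| = √(a² + b²) = √(0.06162 + 0.00466) = 0.25746.
True dip = arctan(0.25746) = 14.44°, dipping toward ENE (azimuth ≈ 075°).

14.44°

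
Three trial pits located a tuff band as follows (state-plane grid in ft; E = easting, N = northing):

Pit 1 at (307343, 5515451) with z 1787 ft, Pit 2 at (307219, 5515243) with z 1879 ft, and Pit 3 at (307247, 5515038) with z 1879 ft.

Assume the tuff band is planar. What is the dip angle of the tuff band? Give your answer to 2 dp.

31.35°

Two edge vectors: Pit 1→Pit 2 = (-124, -208, 92), Pit 1→Pit 3 = (-96, -413, 92).
Normal n = (Pit 1→Pit 2) × (Pit 1→Pit 3) = (18860, 2576, 31244).
So ∂z/∂E = −n_x/n_z = −0.60364 and ∂z/∂N = −n_y/n_z = −0.08245.
Gradient magnitude |∇z| = √(a² + b²) = √(0.36438 + 0.00680) = 0.60924.
True dip = arctan(0.60924) = 31.35°, dipping toward E (azimuth ≈ 082°).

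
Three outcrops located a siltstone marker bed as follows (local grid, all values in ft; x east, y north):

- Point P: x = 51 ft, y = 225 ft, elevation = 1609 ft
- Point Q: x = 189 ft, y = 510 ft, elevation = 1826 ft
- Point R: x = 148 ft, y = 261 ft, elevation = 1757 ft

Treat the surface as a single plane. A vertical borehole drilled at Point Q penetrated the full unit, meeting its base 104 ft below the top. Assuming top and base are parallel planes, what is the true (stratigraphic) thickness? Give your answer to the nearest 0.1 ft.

Let the plane be z = a·x + b·y + c.
Point Q−Point P: 138a + 285b = 217;  Point R−Point P: 97a + 36b = 148.
Solving gives a = 1.51554, b = 0.02756.
|∇z| = √(a²+b²) = 1.51579, so dip δ = arctan(1.51579) = 56.59°.
True thickness = vertical thickness × cos δ = 104 × cos 56.59° = 57.3 ft.

57.3 ft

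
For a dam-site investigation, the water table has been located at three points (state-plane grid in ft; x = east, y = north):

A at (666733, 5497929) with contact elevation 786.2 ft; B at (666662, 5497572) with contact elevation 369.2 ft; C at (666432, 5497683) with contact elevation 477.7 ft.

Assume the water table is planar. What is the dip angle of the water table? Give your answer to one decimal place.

49.1°

Let the plane be z = a·x + b·y + c.
B−A: −71a − 357b = −417;  C−A: −301a − 246b = −308.5.
Solving gives a = 0.08393, b = 1.15138.
Gradient magnitude |∇z| = √(a² + b²) = √(0.00704 + 1.32567) = 1.15443.
True dip = arctan(1.15443) = 49.1°, dipping toward S (azimuth ≈ 184°).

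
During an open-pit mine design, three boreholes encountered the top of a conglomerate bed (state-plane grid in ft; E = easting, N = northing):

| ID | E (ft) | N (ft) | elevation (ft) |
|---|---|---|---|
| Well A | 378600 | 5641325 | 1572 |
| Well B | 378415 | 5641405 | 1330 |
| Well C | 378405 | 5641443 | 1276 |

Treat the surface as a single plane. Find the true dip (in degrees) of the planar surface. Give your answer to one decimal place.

55.3°

Two edge vectors: Well A→Well B = (-185, 80, -242), Well A→Well C = (-195, 118, -296).
Normal n = (Well A→Well B) × (Well A→Well C) = (4876, -7570, -6230).
So ∂z/∂E = −n_x/n_z = 0.78266 and ∂z/∂N = −n_y/n_z = −1.21509.
Gradient magnitude |∇z| = √(a² + b²) = √(0.61256 + 1.47644) = 1.44534.
True dip = arctan(1.44534) = 55.3°, dipping toward NNW (azimuth ≈ 327°).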